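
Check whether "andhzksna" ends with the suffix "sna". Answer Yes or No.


Input string: 'andhzksna'
Suffix to check: 'sna'
Last 3 characters of input: 'sna'
Match: True
Result: Yes


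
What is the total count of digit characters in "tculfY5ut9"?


Input string: 'tculfY5ut9'
Operation: count digit characters (0-9)
Scan: 't', 'c', 'u', 'l', 'f', 'Y', '5'(digit), 'u', 't', '9'(digit)
Digits found: 2
Result: 2


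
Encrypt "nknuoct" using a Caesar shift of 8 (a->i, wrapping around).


Input: 'nknuoct', shift = 8
Operation: for each letter, (position + 8) mod 26
Mapping: 'n'(13+8=21)->'v', 'k'(10+8=18)->'s', 'n'(13+8=21)->'v', 'u'(20+8=28, 28 mod 26=2)->'c', 'o'(14+8=22)->'w', 'c'(2+8=10)->'k', 't'(19+8=27, 27 mod 26=1)->'b'
Result: vsvcwkb


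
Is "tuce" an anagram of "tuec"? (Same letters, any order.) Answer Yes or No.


String 1: 'tuec' -> sorted: 'cetu'
String 2: 'tuce' -> sorted: 'cetu'
Compare sorted forms: 'cetu' == 'cetu'
Anagram: Yes


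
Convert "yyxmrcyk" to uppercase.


Input string: 'yyxmrcyk'
Operation: convert each letter to uppercase
Mapping: 'y'->'Y', 'y'->'Y', 'x'->'X', 'm'->'M', 'r'->'R', 'c'->'C', 'y'->'Y', 'k'->'K'
Result: YYXMRCYK


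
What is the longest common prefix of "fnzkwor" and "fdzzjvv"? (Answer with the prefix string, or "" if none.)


String 1: 'fnzkwor'
String 2: 'fdzzjvv'
Compare position by position:
pos 0: 'f' vs 'f' match
pos 1: 'n' vs 'd' differ -> stop
Longest common prefix: "f" (length 1)


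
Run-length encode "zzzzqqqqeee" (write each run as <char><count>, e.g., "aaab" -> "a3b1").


Input: 'zzzzqqqqeee'
Operation: identify consecutive runs
Runs: 'zzzz' -> z4, 'qqqq' -> q4, 'eee' -> e3
Encoded: z4q4e3


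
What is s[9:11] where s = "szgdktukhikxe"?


Input string: 'szgdktukhikxe'
Operation: slice [9:11]
Extract characters: s[9]='i', s[10]='k'
Result: ik


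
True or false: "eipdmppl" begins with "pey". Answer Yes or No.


Input string: 'eipdmppl'
Prefix to check: 'pey'
First 3 characters of input: 'eip'
Match: False
Result: No


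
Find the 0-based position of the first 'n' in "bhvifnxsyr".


Input string: 'bhvifnxsyr'
Target: 'n'
Scanning left to right: s[0]='b', s[1]='h', s[2]='v', s[3]='i', s[4]='f', s[5]='n'
First match at index: 5


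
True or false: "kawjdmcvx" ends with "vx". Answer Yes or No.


Input string: 'kawjdmcvx'
Suffix to check: 'vx'
Last 2 characters of input: 'vx'
Match: True
Result: Yes


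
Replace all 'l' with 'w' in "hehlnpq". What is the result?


Input string: 'hehlnpq'
Operation: replace 'l' with 'w'
Positions of 'l': 3
After replacement: hehwnpq


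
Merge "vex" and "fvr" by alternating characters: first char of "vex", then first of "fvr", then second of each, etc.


String 1: 'vex'
String 2: 'fvr'
Operation: alternate characters
Pairs: 'v'+'f', 'e'+'v', 'x'+'r'
Result: vfevxr


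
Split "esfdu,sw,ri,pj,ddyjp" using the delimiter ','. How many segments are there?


Input string: 'esfdu,sw,ri,pj,ddyjp'
Delimiter: ','
Split result: 'esfdu', 'sw', 'ri', 'pj', 'ddyjp'
Number of parts: 5


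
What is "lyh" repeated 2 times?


Input string: 'lyh'
Operation: repeat 2 times
Concatenation: 'lyh' + 'lyh'
Result: lyhlyh


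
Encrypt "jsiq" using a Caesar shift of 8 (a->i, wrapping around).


Input: 'jsiq', shift = 8
Operation: for each letter, (position + 8) mod 26
Mapping: 'j'(9+8=17)->'r', 's'(18+8=26, 26 mod 26=0)->'a', 'i'(8+8=16)->'q', 'q'(16+8=24)->'y'
Result: raqy


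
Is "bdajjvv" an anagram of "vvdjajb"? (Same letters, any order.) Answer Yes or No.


String 1: 'vvdjajb' -> sorted: 'abdjjvv'
String 2: 'bdajjvv' -> sorted: 'abdjjvv'
Compare sorted forms: 'abdjjvv' == 'abdjjvv'
Anagram: Yes


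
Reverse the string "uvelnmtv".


Input string: 'uvelnmtv'
Operation: reverse character order
Original order: 'u' -> 'v' -> 'e' -> 'l' -> 'n' -> 'm' -> 't' -> 'v'
Reversed order: 'v' -> 't' -> 'm' -> 'n' -> 'l' -> 'e' -> 'v' -> 'u'
Result: vtmnlevu


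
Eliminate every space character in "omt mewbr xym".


Input string: 'omt mewbr xym'
Operation: remove all spaces
Words: 'omt', 'mewbr', 'xym'
Join without spaces: omtmewbrxym


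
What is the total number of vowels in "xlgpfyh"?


Input string: 'xlgpfyh'
Operation: count vowels (a, e, i, o, u)
Scan: s[0]='x', s[1]='l', s[2]='g', s[3]='p', s[4]='f', s[5]='y', s[6]='h'
Vowels found: 0
Result: 0


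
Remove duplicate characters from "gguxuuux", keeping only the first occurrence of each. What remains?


Input: 'gguxuuux'
Operation: keep first occurrence of each character
Scan: s[0]='g' new -> keep; s[1]='g' seen -> skip; s[2]='u' new -> keep; s[3]='x' new -> keep; s[4]='u' seen -> skip; s[5]='u' seen -> skip; s[6]='u' seen -> skip; s[7]='x' seen -> skip
Result: gux


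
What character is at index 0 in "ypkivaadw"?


Input string: 'ypkivaadw'
Operation: get character at index 0
Index mapping: s[0]='y'
Result: 'y'


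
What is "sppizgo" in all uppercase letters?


Input string: 'sppizgo'
Operation: convert each letter to uppercase
Mapping: 's'->'S', 'p'->'P', 'p'->'P', 'i'->'I', 'z'->'Z', 'g'->'G', 'o'->'O'
Result: SPPIZGO


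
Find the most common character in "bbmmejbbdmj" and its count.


Input: 'bbmmejbbdmj'
Operation: tally each character
Counts: 'b':4, 'd':1, 'e':1, 'j':2, 'm':3
Maximum: 'b' appears 4 times


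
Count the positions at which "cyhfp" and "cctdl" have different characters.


String 1: 'cyhfp'
String 2: 'cctdl'
Compare each position: pos 0: 'c'=='c', pos 1: 'y'!='c', pos 2: 'h'!='t', pos 3: 'f'!='d', pos 4: 'p'!='l'
Differing positions: 4
Hamming distance: 4


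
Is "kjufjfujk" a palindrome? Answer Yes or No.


Input string: 'kjufjfujk'
Reversed: 'kjufjfujk'
Compare pairs: s[0]='k' vs s[8]='k' (match), s[1]='j' vs s[7]='j' (match), s[2]='u' vs s[6]='u' (match), s[3]='f' vs s[5]='f' (match)
Palindrome: Yes


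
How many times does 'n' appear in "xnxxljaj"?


Input string: 'xnxxljaj'
Target character: 'n'
Scan each position: s[1]='n'
Matches found at indices: 1
Total: 1


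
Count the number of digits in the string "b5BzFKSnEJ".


Input string: 'b5BzFKSnEJ'
Operation: count digit characters (0-9)
Scan: 'b', '5'(digit), 'B', 'z', 'F', 'K', 'S', 'n', 'E', 'J'
Digits found: 1
Result: 1


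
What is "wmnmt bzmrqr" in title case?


Input string: 'wmnmt bzmrqr'
Operation: capitalize first letter of each word
Word transformations: 'wmnmt'->'Wmnmt', 'bzmrqr'->'Bzmrqr'
Result: Wmnmt Bzmrqr


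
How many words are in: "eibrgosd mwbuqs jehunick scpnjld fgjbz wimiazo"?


Input string: 'eibrgosd mwbuqs jehunick scpnjld fgjbz wimiazo'
Operation: split by spaces
Words found: 'eibrgosd', 'mwbuqs', 'jehunick', 'scpnjld', 'fgjbz', 'wimiazo'
Word count: 6


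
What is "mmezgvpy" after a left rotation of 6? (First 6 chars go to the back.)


Input: 'mmezgvpy', shift = 6
Operation: split at index 6 and swap parts
Front part s[0:6] = 'mmezgv'
Back part s[6:] = 'py'
Rotated = back + front = 'py' + 'mmezgv'
Result: pymmezgv


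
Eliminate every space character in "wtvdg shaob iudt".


Input string: 'wtvdg shaob iudt'
Operation: remove all spaces
Words: 'wtvdg', 'shaob', 'iudt'
Join without spaces: wtvdgshaobiudt


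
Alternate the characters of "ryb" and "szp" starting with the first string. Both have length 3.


String 1: 'ryb'
String 2: 'szp'
Operation: alternate characters
Pairs: 'r'+'s', 'y'+'z', 'b'+'p'
Result: rsyzbp


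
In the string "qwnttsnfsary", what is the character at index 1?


Input string: 'qwnttsnfsary'
Operation: get character at index 1
Index mapping: s[0]='q', s[1]='w'
Result: 'w'


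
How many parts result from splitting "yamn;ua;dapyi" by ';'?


Input string: 'yamn;ua;dapyi'
Delimiter: ';'
Split result: 'yamn', 'ua', 'dapyi'
Number of parts: 3


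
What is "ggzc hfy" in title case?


Input string: 'ggzc hfy'
Operation: capitalize first letter of each word
Word transformations: 'ggzc'->'Ggzc', 'hfy'->'Hfy'
Result: Ggzc Hfy


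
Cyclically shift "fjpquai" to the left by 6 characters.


Input: 'fjpquai', shift = 6
Operation: split at index 6 and swap parts
Front part s[0:6] = 'fjpqua'
Back part s[6:] = 'i'
Rotated = back + front = 'i' + 'fjpqua'
Result: ifjpqua


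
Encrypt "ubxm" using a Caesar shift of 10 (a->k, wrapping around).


Input: 'ubxm', shift = 10
Operation: for each letter, (position + 10) mod 26
Mapping: 'u'(20+10=30, 30 mod 26=4)->'e', 'b'(1+10=11)->'l', 'x'(23+10=33, 33 mod 26=7)->'h', 'm'(12+10=22)->'w'
Result: elhw


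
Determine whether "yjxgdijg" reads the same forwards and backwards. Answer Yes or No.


Input string: 'yjxgdijg'
Reversed: 'gjidgxjy'
Compare pairs: s[0]='y' vs s[7]='g' (mismatch), s[1]='j' vs s[6]='j' (match), s[2]='x' vs s[5]='i' (mismatch), s[3]='g' vs s[4]='d' (mismatch)
Palindrome: No


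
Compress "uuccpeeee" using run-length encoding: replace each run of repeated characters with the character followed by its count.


Input: 'uuccpeeee'
Operation: identify consecutive runs
Runs: 'uu' -> u2, 'cc' -> c2, 'p' -> p1, 'eeee' -> e4
Encoded: u2c2p1e4


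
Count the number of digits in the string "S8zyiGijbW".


Input string: 'S8zyiGijbW'
Operation: count digit characters (0-9)
Scan: 'S', '8'(digit), 'z', 'y', 'i', 'G', 'i', 'j', 'b', 'W'
Digits found: 1
Result: 1


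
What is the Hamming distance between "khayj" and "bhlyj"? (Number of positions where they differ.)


String 1: 'khayj'
String 2: 'bhlyj'
Compare each position: pos 0: 'k'!='b', pos 1: 'h'=='h', pos 2: 'a'!='l', pos 3: 'y'=='y', pos 4: 'j'=='j'
Differing positions: 2
Hamming distance: 2


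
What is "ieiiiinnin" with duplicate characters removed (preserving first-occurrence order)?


Input: 'ieiiiinnin'
Operation: keep first occurrence of each character
Scan: s[0]='i' new -> keep; s[1]='e' new -> keep; s[2]='i' seen -> skip; s[3]='i' seen -> skip; s[4]='i' seen -> skip; s[5]='i' seen -> skip; s[6]='n' new -> keep; s[7]='n' seen -> skip; s[8]='i' seen -> skip; s[9]='n' seen -> skip
Result: ien


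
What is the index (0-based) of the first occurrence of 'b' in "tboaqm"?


Input string: 'tboaqm'
Target: 'b'
Scanning left to right: s[0]='t', s[1]='b'
First match at index: 1


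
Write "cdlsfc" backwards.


Input string: 'cdlsfc'
Operation: reverse character order
Original order: 'c' -> 'd' -> 'l' -> 's' -> 'f' -> 'c'
Reversed order: 'c' -> 'f' -> 's' -> 'l' -> 'd' -> 'c'
Result: cfsldc


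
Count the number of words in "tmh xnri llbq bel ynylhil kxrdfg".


Input string: 'tmh xnri llbq bel ynylhil kxrdfg'
Operation: split by spaces
Words found: 'tmh', 'xnri', 'llbq', 'bel', 'ynylhil', 'kxrdfg'
Word count: 6


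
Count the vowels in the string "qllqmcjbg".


Input string: 'qllqmcjbg'
Operation: count vowels (a, e, i, o, u)
Scan: s[0]='q', s[1]='l', s[2]='l', s[3]='q', s[4]='m', s[5]='c', s[6]='j', s[7]='b', s[8]='g'
Vowels found: 0
Result: 0


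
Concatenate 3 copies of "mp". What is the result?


Input string: 'mp'
Operation: repeat 3 times
Concatenation: 'mp' + 'mp' + 'mp'
Result: mpmpmp


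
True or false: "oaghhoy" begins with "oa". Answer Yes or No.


Input string: 'oaghhoy'
Prefix to check: 'oa'
First 2 characters of input: 'oa'
Match: True
Result: Yes


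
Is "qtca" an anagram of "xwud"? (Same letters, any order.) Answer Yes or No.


String 1: 'xwud' -> sorted: 'duwx'
String 2: 'qtca' -> sorted: 'acqt'
Compare sorted forms: 'duwx' != 'acqt'
Anagram: No


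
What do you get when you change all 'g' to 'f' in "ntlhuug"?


Input string: 'ntlhuug'
Operation: replace 'g' with 'f'
Positions of 'g': 6
After replacement: ntlhuuf


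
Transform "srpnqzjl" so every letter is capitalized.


Input string: 'srpnqzjl'
Operation: convert each letter to uppercase
Mapping: 's'->'S', 'r'->'R', 'p'->'P', 'n'->'N', 'q'->'Q', 'z'->'Z', 'j'->'J', 'l'->'L'
Result: SRPNQZJL


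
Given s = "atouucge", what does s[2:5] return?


Input string: 'atouucge'
Operation: slice [2:5]
Extract characters: s[2]='o', s[3]='u', s[4]='u'
Result: ouu


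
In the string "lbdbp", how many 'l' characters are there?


Input string: 'lbdbp'
Target character: 'l'
Scan each position: s[0]='l'
Matches found at indices: 0
Total: 1


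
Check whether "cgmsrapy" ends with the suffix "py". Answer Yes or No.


Input string: 'cgmsrapy'
Suffix to check: 'py'
Last 2 characters of input: 'py'
Match: True
Result: Yes


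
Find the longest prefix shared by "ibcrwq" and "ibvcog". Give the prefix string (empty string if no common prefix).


String 1: 'ibcrwq'
String 2: 'ibvcog'
Compare position by position:
pos 0: 'i' vs 'i' match
pos 1: 'b' vs 'b' match
pos 2: 'c' vs 'v' differ -> stop
Longest common prefix: "ib" (length 2)


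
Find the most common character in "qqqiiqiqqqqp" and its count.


Input: 'qqqiiqiqqqqp'
Operation: tally each character
Counts: 'i':3, 'p':1, 'q':8
Maximum: 'q' appears 8 times


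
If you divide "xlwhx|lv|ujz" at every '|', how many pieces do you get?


Input string: 'xlwhx|lv|ujz'
Delimiter: '|'
Split result: 'xlwhx', 'lv', 'ujz'
Number of parts: 3


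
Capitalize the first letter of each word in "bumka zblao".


Input string: 'bumka zblao'
Operation: capitalize first letter of each word
Word transformations: 'bumka'->'Bumka', 'zblao'->'Zblao'
Result: Bumka Zblao


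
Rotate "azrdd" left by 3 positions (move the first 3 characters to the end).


Input: 'azrdd', shift = 3
Operation: split at index 3 and swap parts
Front part s[0:3] = 'azr'
Back part s[3:] = 'dd'
Rotated = back + front = 'dd' + 'azr'
Result: ddazr


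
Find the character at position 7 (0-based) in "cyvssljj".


Input string: 'cyvssljj'
Operation: get character at index 7
Index mapping: s[0]='c', s[1]='y', s[2]='v', s[3]='s', s[4]='s', s[5]='l', s[6]='j', s[7]='j'
Result: 'j'


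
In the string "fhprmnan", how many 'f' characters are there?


Input string: 'fhprmnan'
Target character: 'f'
Scan each position: s[0]='f'
Matches found at indices: 0
Total: 1


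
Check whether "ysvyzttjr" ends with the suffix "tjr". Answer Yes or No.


Input string: 'ysvyzttjr'
Suffix to check: 'tjr'
Last 3 characters of input: 'tjr'
Match: True
Result: Yes


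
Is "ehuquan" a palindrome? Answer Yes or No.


Input string: 'ehuquan'
Reversed: 'nauquhe'
Compare pairs: s[0]='e' vs s[6]='n' (mismatch), s[1]='h' vs s[5]='a' (mismatch), s[2]='u' vs s[4]='u' (match)
Palindrome: No


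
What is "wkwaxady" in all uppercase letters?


Input string: 'wkwaxady'
Operation: convert each letter to uppercase
Mapping: 'w'->'W', 'k'->'K', 'w'->'W', 'a'->'A', 'x'->'X', 'a'->'A', 'd'->'D', 'y'->'Y'
Result: WKWAXADY


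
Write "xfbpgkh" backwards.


Input string: 'xfbpgkh'
Operation: reverse character order
Original order: 'x' -> 'f' -> 'b' -> 'p' -> 'g' -> 'k' -> 'h'
Reversed order: 'h' -> 'k' -> 'g' -> 'p' -> 'b' -> 'f' -> 'x'
Result: hkgpbfx


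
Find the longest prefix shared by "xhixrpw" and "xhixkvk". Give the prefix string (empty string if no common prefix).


String 1: 'xhixrpw'
String 2: 'xhixkvk'
Compare position by position:
pos 0: 'x' vs 'x' match
pos 1: 'h' vs 'h' match
pos 2: 'i' vs 'i' match
pos 3: 'x' vs 'x' match
pos 4: 'r' vs 'k' differ -> stop
Longest common prefix: "xhix" (length 4)


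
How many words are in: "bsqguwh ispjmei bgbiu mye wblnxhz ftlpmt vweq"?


Input string: 'bsqguwh ispjmei bgbiu mye wblnxhz ftlpmt vweq'
Operation: split by spaces
Words found: 'bsqguwh', 'ispjmei', 'bgbiu', 'mye', 'wblnxhz', 'ftlpmt', 'vweq'
Word count: 7


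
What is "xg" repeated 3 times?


Input string: 'xg'
Operation: repeat 3 times
Concatenation: 'xg' + 'xg' + 'xg'
Result: xgxgxg


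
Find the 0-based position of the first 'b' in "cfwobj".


Input string: 'cfwobj'
Target: 'b'
Scanning left to right: s[0]='c', s[1]='f', s[2]='w', s[3]='o', s[4]='b'
First match at index: 4


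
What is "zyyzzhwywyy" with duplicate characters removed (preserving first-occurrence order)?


Input: 'zyyzzhwywyy'
Operation: keep first occurrence of each character
Scan: s[0]='z' new -> keep; s[1]='y' new -> keep; s[2]='y' seen -> skip; s[3]='z' seen -> skip; s[4]='z' seen -> skip; s[5]='h' new -> keep; s[6]='w' new -> keep; s[7]='y' seen -> skip; s[8]='w' seen -> skip; s[9]='y' seen -> skip; s[10]='y' seen -> skip
Result: zyhw


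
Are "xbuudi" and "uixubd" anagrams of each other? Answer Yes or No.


String 1: 'xbuudi' -> sorted: 'bdiuux'
String 2: 'uixubd' -> sorted: 'bdiuux'
Compare sorted forms: 'bdiuux' == 'bdiuux'
Anagram: Yes


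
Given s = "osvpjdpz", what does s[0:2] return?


Input string: 'osvpjdpz'
Operation: slice [0:2]
Extract characters: s[0]='o', s[1]='s'
Result: os


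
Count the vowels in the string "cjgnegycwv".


Input string: 'cjgnegycwv'
Operation: count vowels (a, e, i, o, u)
Scan: s[0]='c', s[1]='j', s[2]='g', s[3]='n', s[4]='e' (vowel), s[5]='g', s[6]='y', s[7]='c', s[8]='w', s[9]='v'
Vowels found: 1
Result: 1


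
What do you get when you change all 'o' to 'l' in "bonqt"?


Input string: 'bonqt'
Operation: replace 'o' with 'l'
Positions of 'o': 1
After replacement: blnqt


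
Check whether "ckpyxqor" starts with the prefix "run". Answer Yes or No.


Input string: 'ckpyxqor'
Prefix to check: 'run'
First 3 characters of input: 'ckp'
Match: False
Result: No


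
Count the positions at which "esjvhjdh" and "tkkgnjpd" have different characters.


String 1: 'esjvhjdh'
String 2: 'tkkgnjpd'
Compare each position: pos 0: 'e'!='t', pos 1: 's'!='k', pos 2: 'j'!='k', pos 3: 'v'!='g', pos 4: 'h'!='n', pos 5: 'j'=='j', pos 6: 'd'!='p', pos 7: 'h'!='d'
Differing positions: 7
Hamming distance: 7


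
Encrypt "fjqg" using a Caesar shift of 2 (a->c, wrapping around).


Input: 'fjqg', shift = 2
Operation: for each letter, (position + 2) mod 26
Mapping: 'f'(5+2=7)->'h', 'j'(9+2=11)->'l', 'q'(16+2=18)->'s', 'g'(6+2=8)->'i'
Result: hlsi


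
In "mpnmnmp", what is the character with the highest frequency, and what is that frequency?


Input: 'mpnmnmp'
Operation: tally each character
Counts: 'm':3, 'n':2, 'p':2
Maximum: 'm' appears 3 times


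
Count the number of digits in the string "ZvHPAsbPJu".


Input string: 'ZvHPAsbPJu'
Operation: count digit characters (0-9)
Scan: 'Z', 'v', 'H', 'P', 'A', 's', 'b', 'P', 'J', 'u'
Digits found: 0
Result: 0


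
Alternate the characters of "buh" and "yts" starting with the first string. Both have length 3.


String 1: 'buh'
String 2: 'yts'
Operation: alternate characters
Pairs: 'b'+'y', 'u'+'t', 'h'+'s'
Result: byuths


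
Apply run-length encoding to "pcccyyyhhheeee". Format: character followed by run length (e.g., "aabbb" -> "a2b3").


Input: 'pcccyyyhhheeee'
Operation: identify consecutive runs
Runs: 'p' -> p1, 'ccc' -> c3, 'yyy' -> y3, 'hhh' -> h3, 'eeee' -> e4
Encoded: p1c3y3h3e4


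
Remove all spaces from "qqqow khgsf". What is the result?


Input string: 'qqqow khgsf'
Operation: remove all spaces
Words: 'qqqow', 'khgsf'
Join without spaces: qqqowkhgsf


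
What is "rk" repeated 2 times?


Input string: 'rk'
Operation: repeat 2 times
Concatenation: 'rk' + 'rk'
Result: rkrk


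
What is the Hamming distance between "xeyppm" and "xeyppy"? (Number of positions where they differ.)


String 1: 'xeyppm'
String 2: 'xeyppy'
Compare each position: pos 0: 'x'=='x', pos 1: 'e'=='e', pos 2: 'y'=='y', pos 3: 'p'=='p', pos 4: 'p'=='p', pos 5: 'm'!='y'
Differing positions: 1
Hamming distance: 1


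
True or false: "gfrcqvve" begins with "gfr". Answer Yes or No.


Input string: 'gfrcqvve'
Prefix to check: 'gfr'
First 3 characters of input: 'gfr'
Match: True
Result: Yes


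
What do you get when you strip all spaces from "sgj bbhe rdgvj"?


Input string: 'sgj bbhe rdgvj'
Operation: remove all spaces
Words: 'sgj', 'bbhe', 'rdgvj'
Join without spaces: sgjbbherdgvj


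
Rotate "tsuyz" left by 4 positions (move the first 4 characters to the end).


Input: 'tsuyz', shift = 4
Operation: split at index 4 and swap parts
Front part s[0:4] = 'tsuy'
Back part s[4:] = 'z'
Rotated = back + front = 'z' + 'tsuy'
Result: ztsuy


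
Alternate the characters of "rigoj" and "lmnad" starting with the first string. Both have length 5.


String 1: 'rigoj'
String 2: 'lmnad'
Operation: alternate characters
Pairs: 'r'+'l', 'i'+'m', 'g'+'n', 'o'+'a', 'j'+'d'
Result: rlimgnoajd


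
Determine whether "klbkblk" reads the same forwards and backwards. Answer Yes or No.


Input string: 'klbkblk'
Reversed: 'klbkblk'
Compare pairs: s[0]='k' vs s[6]='k' (match), s[1]='l' vs s[5]='l' (match), s[2]='b' vs s[4]='b' (match)
Palindrome: Yes


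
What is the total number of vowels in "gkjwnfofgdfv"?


Input string: 'gkjwnfofgdfv'
Operation: count vowels (a, e, i, o, u)
Scan: s[0]='g', s[1]='k', s[2]='j', s[3]='w', s[4]='n', s[5]='f', s[6]='o' (vowel), s[7]='f', s[8]='g', s[9]='d', s[10]='f', s[11]='v'
Vowels found: 1
Result: 1


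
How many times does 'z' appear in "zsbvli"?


Input string: 'zsbvli'
Target character: 'z'
Scan each position: s[0]='z'
Matches found at indices: 0
Total: 1


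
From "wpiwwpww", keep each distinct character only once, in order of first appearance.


Input: 'wpiwwpww'
Operation: keep first occurrence of each character
Scan: s[0]='w' new -> keep; s[1]='p' new -> keep; s[2]='i' new -> keep; s[3]='w' seen -> skip; s[4]='w' seen -> skip; s[5]='p' seen -> skip; s[6]='w' seen -> skip; s[7]='w' seen -> skip
Result: wpi


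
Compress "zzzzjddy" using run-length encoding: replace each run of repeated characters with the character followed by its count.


Input: 'zzzzjddy'
Operation: identify consecutive runs
Runs: 'zzzz' -> z4, 'j' -> j1, 'dd' -> d2, 'y' -> y1
Encoded: z4j1d2y1


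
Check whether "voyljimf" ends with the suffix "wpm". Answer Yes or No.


Input string: 'voyljimf'
Suffix to check: 'wpm'
Last 3 characters of input: 'imf'
Match: False
Result: No


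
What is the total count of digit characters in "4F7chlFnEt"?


Input string: '4F7chlFnEt'
Operation: count digit characters (0-9)
Scan: '4'(digit), 'F', '7'(digit), 'c', 'h', 'l', 'F', 'n', 'E', 't'
Digits found: 2
Result: 2


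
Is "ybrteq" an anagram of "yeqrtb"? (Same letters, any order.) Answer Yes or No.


String 1: 'yeqrtb' -> sorted: 'beqrty'
String 2: 'ybrteq' -> sorted: 'beqrty'
Compare sorted forms: 'beqrty' == 'beqrty'
Anagram: Yes


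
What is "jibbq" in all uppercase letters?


Input string: 'jibbq'
Operation: convert each letter to uppercase
Mapping: 'j'->'J', 'i'->'I', 'b'->'B', 'b'->'B', 'q'->'Q'
Result: JIBBQ


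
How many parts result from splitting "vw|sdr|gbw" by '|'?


Input string: 'vw|sdr|gbw'
Delimiter: '|'
Split result: 'vw', 'sdr', 'gbw'
Number of parts: 3


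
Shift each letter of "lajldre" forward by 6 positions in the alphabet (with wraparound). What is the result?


Input: 'lajldre', shift = 6
Operation: for each letter, (position + 6) mod 26
Mapping: 'l'(11+6=17)->'r', 'a'(0+6=6)->'g', 'j'(9+6=15)->'p', 'l'(11+6=17)->'r', 'd'(3+6=9)->'j', 'r'(17+6=23)->'x', 'e'(4+6=10)->'k'
Result: rgprjxk


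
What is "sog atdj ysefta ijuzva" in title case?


Input string: 'sog atdj ysefta ijuzva'
Operation: capitalize first letter of each word
Word transformations: 'sog'->'Sog', 'atdj'->'Atdj', 'ysefta'->'Ysefta', 'ijuzva'->'Ijuzva'
Result: Sog Atdj Ysefta Ijuzva


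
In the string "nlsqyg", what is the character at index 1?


Input string: 'nlsqyg'
Operation: get character at index 1
Index mapping: s[0]='n', s[1]='l'
Result: 'l'


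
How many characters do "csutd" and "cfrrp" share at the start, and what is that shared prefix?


String 1: 'csutd'
String 2: 'cfrrp'
Compare position by position:
pos 0: 'c' vs 'c' match
pos 1: 's' vs 'f' differ -> stop
Longest common prefix: "c" (length 1)


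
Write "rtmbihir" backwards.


Input string: 'rtmbihir'
Operation: reverse character order
Original order: 'r' -> 't' -> 'm' -> 'b' -> 'i' -> 'h' -> 'i' -> 'r'
Reversed order: 'r' -> 'i' -> 'h' -> 'i' -> 'b' -> 'm' -> 't' -> 'r'
Result: rihibmtr


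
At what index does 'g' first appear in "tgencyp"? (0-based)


Input string: 'tgencyp'
Target: 'g'
Scanning left to right: s[0]='t', s[1]='g'
First match at index: 1


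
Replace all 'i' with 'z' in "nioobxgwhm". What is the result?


Input string: 'nioobxgwhm'
Operation: replace 'i' with 'z'
Positions of 'i': 1
After replacement: nzoobxgwhm


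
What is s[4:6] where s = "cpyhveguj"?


Input string: 'cpyhveguj'
Operation: slice [4:6]
Extract characters: s[4]='v', s[5]='e'
Result: ve


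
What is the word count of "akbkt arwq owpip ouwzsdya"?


Input string: 'akbkt arwq owpip ouwzsdya'
Operation: split by spaces
Words found: 'akbkt', 'arwq', 'owpip', 'ouwzsdya'
Word count: 4


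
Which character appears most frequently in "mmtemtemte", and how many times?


Input: 'mmtemtemte'
Operation: tally each character
Counts: 'e':3, 'm':4, 't':3
Maximum: 'm' appears 4 times


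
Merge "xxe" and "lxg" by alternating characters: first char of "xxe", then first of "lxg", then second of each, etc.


String 1: 'xxe'
String 2: 'lxg'
Operation: alternate characters
Pairs: 'x'+'l', 'x'+'x', 'e'+'g'
Result: xlxxeg


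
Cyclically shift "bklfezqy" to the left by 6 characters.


Input: 'bklfezqy', shift = 6
Operation: split at index 6 and swap parts
Front part s[0:6] = 'bklfez'
Back part s[6:] = 'qy'
Rotated = back + front = 'qy' + 'bklfez'
Result: qybklfez


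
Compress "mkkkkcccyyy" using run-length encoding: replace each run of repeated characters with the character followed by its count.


Input: 'mkkkkcccyyy'
Operation: identify consecutive runs
Runs: 'm' -> m1, 'kkkk' -> k4, 'ccc' -> c3, 'yyy' -> y3
Encoded: m1k4c3y3


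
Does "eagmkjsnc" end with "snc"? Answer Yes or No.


Input string: 'eagmkjsnc'
Suffix to check: 'snc'
Last 3 characters of input: 'snc'
Match: True
Result: Yes


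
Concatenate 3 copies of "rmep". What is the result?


Input string: 'rmep'
Operation: repeat 3 times
Concatenation: 'rmep' + 'rmep' + 'rmep'
Result: rmeprmeprmep


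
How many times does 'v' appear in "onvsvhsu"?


Input string: 'onvsvhsu'
Target character: 'v'
Scan each position: s[2]='v', s[4]='v'
Matches found at indices: 2, 4
Total: 2


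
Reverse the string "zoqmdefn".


Input string: 'zoqmdefn'
Operation: reverse character order
Original order: 'z' -> 'o' -> 'q' -> 'm' -> 'd' -> 'e' -> 'f' -> 'n'
Reversed order: 'n' -> 'f' -> 'e' -> 'd' -> 'm' -> 'q' -> 'o' -> 'z'
Result: nfedmqoz


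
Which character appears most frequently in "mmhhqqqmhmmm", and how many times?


Input: 'mmhhqqqmhmmm'
Operation: tally each character
Counts: 'h':3, 'm':6, 'q':3
Maximum: 'm' appears 6 times


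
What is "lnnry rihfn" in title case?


Input string: 'lnnry rihfn'
Operation: capitalize first letter of each word
Word transformations: 'lnnry'->'Lnnry', 'rihfn'->'Rihfn'
Result: Lnnry Rihfn


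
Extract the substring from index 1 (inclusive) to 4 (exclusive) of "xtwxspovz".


Input string: 'xtwxspovz'
Operation: slice [1:4]
Extract characters: s[1]='t', s[2]='w', s[3]='x'
Result: twx


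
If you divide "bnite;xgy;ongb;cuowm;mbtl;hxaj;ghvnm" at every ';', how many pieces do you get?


Input string: 'bnite;xgy;ongb;cuowm;mbtl;hxaj;ghvnm'
Delimiter: ';'
Split result: 'bnite', 'xgy', 'ongb', 'cuowm', 'mbtl', 'hxaj', 'ghvnm'
Number of parts: 7


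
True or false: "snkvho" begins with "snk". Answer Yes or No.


Input string: 'snkvho'
Prefix to check: 'snk'
First 3 characters of input: 'snk'
Match: True
Result: Yes


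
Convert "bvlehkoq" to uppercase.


Input string: 'bvlehkoq'
Operation: convert each letter to uppercase
Mapping: 'b'->'B', 'v'->'V', 'l'->'L', 'e'->'E', 'h'->'H', 'k'->'K', 'o'->'O', 'q'->'Q'
Result: BVLEHKOQ


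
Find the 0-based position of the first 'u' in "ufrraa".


Input string: 'ufrraa'
Target: 'u'
Scanning left to right: s[0]='u'
First match at index: 0


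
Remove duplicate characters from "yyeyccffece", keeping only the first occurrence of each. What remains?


Input: 'yyeyccffece'
Operation: keep first occurrence of each character
Scan: s[0]='y' new -> keep; s[1]='y' seen -> skip; s[2]='e' new -> keep; s[3]='y' seen -> skip; s[4]='c' new -> keep; s[5]='c' seen -> skip; s[6]='f' new -> keep; s[7]='f' seen -> skip; s[8]='e' seen -> skip; s[9]='c' seen -> skip; s[10]='e' seen -> skip
Result: yecf


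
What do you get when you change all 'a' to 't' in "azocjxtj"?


Input string: 'azocjxtj'
Operation: replace 'a' with 't'
Positions of 'a': 0
After replacement: tzocjxtj


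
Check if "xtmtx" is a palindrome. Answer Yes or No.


Input string: 'xtmtx'
Reversed: 'xtmtx'
Compare pairs: s[0]='x' vs s[4]='x' (match), s[1]='t' vs s[3]='t' (match)
Palindrome: Yes


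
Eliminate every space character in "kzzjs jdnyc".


Input string: 'kzzjs jdnyc'
Operation: remove all spaces
Words: 'kzzjs', 'jdnyc'
Join without spaces: kzzjsjdnyc


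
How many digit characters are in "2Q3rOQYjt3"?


Input string: '2Q3rOQYjt3'
Operation: count digit characters (0-9)
Scan: '2'(digit), 'Q', '3'(digit), 'r', 'O', 'Q', 'Y', 'j', 't', '3'(digit)
Digits found: 3
Result: 3


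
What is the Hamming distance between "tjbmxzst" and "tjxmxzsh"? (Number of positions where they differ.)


String 1: 'tjbmxzst'
String 2: 'tjxmxzsh'
Compare each position: pos 0: 't'=='t', pos 1: 'j'=='j', pos 2: 'b'!='x', pos 3: 'm'=='m', pos 4: 'x'=='x', pos 5: 'z'=='z', pos 6: 's'=='s', pos 7: 't'!='h'
Differing positions: 2
Hamming distance: 2


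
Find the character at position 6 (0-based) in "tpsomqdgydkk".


Input string: 'tpsomqdgydkk'
Operation: get character at index 6
Index mapping: s[0]='t', s[1]='p', s[2]='s', s[3]='o', s[4]='m', s[5]='q', s[6]='d'
Result: 'd'


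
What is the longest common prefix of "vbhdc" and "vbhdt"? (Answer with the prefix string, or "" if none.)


String 1: 'vbhdc'
String 2: 'vbhdt'
Compare position by position:
pos 0: 'v' vs 'v' match
pos 1: 'b' vs 'b' match
pos 2: 'h' vs 'h' match
pos 3: 'd' vs 'd' match
pos 4: 'c' vs 't' differ -> stop
Longest common prefix: "vbhd" (length 4)


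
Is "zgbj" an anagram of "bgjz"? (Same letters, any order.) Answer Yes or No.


String 1: 'bgjz' -> sorted: 'bgjz'
String 2: 'zgbj' -> sorted: 'bgjz'
Compare sorted forms: 'bgjz' == 'bgjz'
Anagram: Yes


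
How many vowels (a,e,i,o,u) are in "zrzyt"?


Input string: 'zrzyt'
Operation: count vowels (a, e, i, o, u)
Scan: s[0]='z', s[1]='r', s[2]='z', s[3]='y', s[4]='t'
Vowels found: 0
Result: 0


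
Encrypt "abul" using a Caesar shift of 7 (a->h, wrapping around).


Input: 'abul', shift = 7
Operation: for each letter, (position + 7) mod 26
Mapping: 'a'(0+7=7)->'h', 'b'(1+7=8)->'i', 'u'(20+7=27, 27 mod 26=1)->'b', 'l'(11+7=18)->'s'
Result: hibs


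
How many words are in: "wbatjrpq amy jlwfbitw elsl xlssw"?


Input string: 'wbatjrpq amy jlwfbitw elsl xlssw'
Operation: split by spaces
Words found: 'wbatjrpq', 'amy', 'jlwfbitw', 'elsl', 'xlssw'
Word count: 5


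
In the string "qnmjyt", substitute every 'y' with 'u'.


Input string: 'qnmjyt'
Operation: replace 'y' with 'u'
Positions of 'y': 4
After replacement: qnmjut


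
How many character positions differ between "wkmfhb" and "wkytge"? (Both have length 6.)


String 1: 'wkmfhb'
String 2: 'wkytge'
Compare each position: pos 0: 'w'=='w', pos 1: 'k'=='k', pos 2: 'm'!='y', pos 3: 'f'!='t', pos 4: 'h'!='g', pos 5: 'b'!='e'
Differing positions: 4
Hamming distance: 4


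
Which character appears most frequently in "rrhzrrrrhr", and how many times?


Input: 'rrhzrrrrhr'
Operation: tally each character
Counts: 'h':2, 'r':7, 'z':1
Maximum: 'r' appears 7 times


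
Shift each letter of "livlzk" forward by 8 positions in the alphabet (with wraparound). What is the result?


Input: 'livlzk', shift = 8
Operation: for each letter, (position + 8) mod 26
Mapping: 'l'(11+8=19)->'t', 'i'(8+8=16)->'q', 'v'(21+8=29, 29 mod 26=3)->'d', 'l'(11+8=19)->'t', 'z'(25+8=33, 33 mod 26=7)->'h', 'k'(10+8=18)->'s'
Result: tqdths


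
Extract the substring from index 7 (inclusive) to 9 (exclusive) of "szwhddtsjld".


Input string: 'szwhddtsjld'
Operation: slice [7:9]
Extract characters: s[7]='s', s[8]='j'
Result: sj


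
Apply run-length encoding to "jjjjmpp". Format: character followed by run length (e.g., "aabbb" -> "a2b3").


Input: 'jjjjmpp'
Operation: identify consecutive runs
Runs: 'jjjj' -> j4, 'm' -> m1, 'pp' -> p2
Encoded: j4m1p2


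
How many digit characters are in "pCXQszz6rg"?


Input string: 'pCXQszz6rg'
Operation: count digit characters (0-9)
Scan: 'p', 'C', 'X', 'Q', 's', 'z', 'z', '6'(digit), 'r', 'g'
Digits found: 1
Result: 1


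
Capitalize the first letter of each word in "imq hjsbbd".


Input string: 'imq hjsbbd'
Operation: capitalize first letter of each word
Word transformations: 'imq'->'Imq', 'hjsbbd'->'Hjsbbd'
Result: Imq Hjsbbd


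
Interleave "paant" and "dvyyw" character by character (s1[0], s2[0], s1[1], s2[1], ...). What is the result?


String 1: 'paant'
String 2: 'dvyyw'
Operation: alternate characters
Pairs: 'p'+'d', 'a'+'v', 'a'+'y', 'n'+'y', 't'+'w'
Result: pdavaynytw


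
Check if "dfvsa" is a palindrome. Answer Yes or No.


Input string: 'dfvsa'
Reversed: 'asvfd'
Compare pairs: s[0]='d' vs s[4]='a' (mismatch), s[1]='f' vs s[3]='s' (mismatch)
Palindrome: No


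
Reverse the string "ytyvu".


Input string: 'ytyvu'
Operation: reverse character order
Original order: 'y' -> 't' -> 'y' -> 'v' -> 'u'
Reversed order: 'u' -> 'v' -> 'y' -> 't' -> 'y'
Result: uvyty


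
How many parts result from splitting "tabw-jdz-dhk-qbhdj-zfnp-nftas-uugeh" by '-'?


Input string: 'tabw-jdz-dhk-qbhdj-zfnp-nftas-uugeh'
Delimiter: '-'
Split result: 'tabw', 'jdz', 'dhk', 'qbhdj', 'zfnp', 'nftas', 'uugeh'
Number of parts: 7


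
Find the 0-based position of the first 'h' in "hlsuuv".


Input string: 'hlsuuv'
Target: 'h'
Scanning left to right: s[0]='h'
First match at index: 0


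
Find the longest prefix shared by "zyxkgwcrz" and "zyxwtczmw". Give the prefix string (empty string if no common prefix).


String 1: 'zyxkgwcrz'
String 2: 'zyxwtczmw'
Compare position by position:
pos 0: 'z' vs 'z' match
pos 1: 'y' vs 'y' match
pos 2: 'x' vs 'x' match
pos 3: 'k' vs 'w' differ -> stop
Longest common prefix: "zyx" (length 3)


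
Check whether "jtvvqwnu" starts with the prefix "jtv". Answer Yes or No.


Input string: 'jtvvqwnu'
Prefix to check: 'jtv'
First 3 characters of input: 'jtv'
Match: True
Result: Yes


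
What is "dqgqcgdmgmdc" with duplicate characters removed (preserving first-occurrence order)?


Input: 'dqgqcgdmgmdc'
Operation: keep first occurrence of each character
Scan: s[0]='d' new -> keep; s[1]='q' new -> keep; s[2]='g' new -> keep; s[3]='q' seen -> skip; s[4]='c' new -> keep; s[5]='g' seen -> skip; s[6]='d' seen -> skip; s[7]='m' new -> keep; s[8]='g' seen -> skip; s[9]='m' seen -> skip; s[10]='d' seen -> skip; s[11]='c' seen -> skip
Result: dqgcm


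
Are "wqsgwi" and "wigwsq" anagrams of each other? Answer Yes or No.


String 1: 'wqsgwi' -> sorted: 'giqsww'
String 2: 'wigwsq' -> sorted: 'giqsww'
Compare sorted forms: 'giqsww' == 'giqsww'
Anagram: Yes


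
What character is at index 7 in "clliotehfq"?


Input string: 'clliotehfq'
Operation: get character at index 7
Index mapping: s[0]='c', s[1]='l', s[2]='l', s[3]='i', s[4]='o', s[5]='t', s[6]='e', s[7]='h'
Result: 'h'


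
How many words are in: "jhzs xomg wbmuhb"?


Input string: 'jhzs xomg wbmuhb'
Operation: split by spaces
Words found: 'jhzs', 'xomg', 'wbmuhb'
Word count: 3


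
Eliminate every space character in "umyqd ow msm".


Input string: 'umyqd ow msm'
Operation: remove all spaces
Words: 'umyqd', 'ow', 'msm'
Join without spaces: umyqdowmsm


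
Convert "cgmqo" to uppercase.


Input string: 'cgmqo'
Operation: convert each letter to uppercase
Mapping: 'c'->'C', 'g'->'G', 'm'->'M', 'q'->'Q', 'o'->'O'
Result: CGMQO


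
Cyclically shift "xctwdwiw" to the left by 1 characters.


Input: 'xctwdwiw', shift = 1
Operation: split at index 1 and swap parts
Front part s[0:1] = 'x'
Back part s[1:] = 'ctwdwiw'
Rotated = back + front = 'ctwdwiw' + 'x'
Result: ctwdwiwx


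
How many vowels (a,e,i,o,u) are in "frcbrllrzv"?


Input string: 'frcbrllrzv'
Operation: count vowels (a, e, i, o, u)
Scan: s[0]='f', s[1]='r', s[2]='c', s[3]='b', s[4]='r', s[5]='l', s[6]='l', s[7]='r', s[8]='z', s[9]='v'
Vowels found: 0
Result: 0


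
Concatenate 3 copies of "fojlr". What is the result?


Input string: 'fojlr'
Operation: repeat 3 times
Concatenation: 'fojlr' + 'fojlr' + 'fojlr'
Result: fojlrfojlrfojlr


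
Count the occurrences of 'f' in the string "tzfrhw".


Input string: 'tzfrhw'
Target character: 'f'
Scan each position: s[2]='f'
Matches found at indices: 2
Total: 1


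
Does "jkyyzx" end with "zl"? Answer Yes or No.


Input string: 'jkyyzx'
Suffix to check: 'zl'
Last 2 characters of input: 'zx'
Match: False
Result: No


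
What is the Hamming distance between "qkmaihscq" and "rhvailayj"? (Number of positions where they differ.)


String 1: 'qkmaihscq'
String 2: 'rhvailayj'
Compare each position: pos 0: 'q'!='r', pos 1: 'k'!='h', pos 2: 'm'!='v', pos 3: 'a'=='a', pos 4: 'i'=='i', pos 5: 'h'!='l', pos 6: 's'!='a', pos 7: 'c'!='y', pos 8: 'q'!='j'
Differing positions: 7
Hamming distance: 7


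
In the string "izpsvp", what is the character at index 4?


Input string: 'izpsvp'
Operation: get character at index 4
Index mapping: s[0]='i', s[1]='z', s[2]='p', s[3]='s', s[4]='v'
Result: 'v'


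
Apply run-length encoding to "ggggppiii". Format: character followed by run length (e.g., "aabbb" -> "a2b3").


Input: 'ggggppiii'
Operation: identify consecutive runs
Runs: 'gggg' -> g4, 'pp' -> p2, 'iii' -> i3
Encoded: g4p2i3


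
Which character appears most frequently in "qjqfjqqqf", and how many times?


Input: 'qjqfjqqqf'
Operation: tally each character
Counts: 'f':2, 'j':2, 'q':5
Maximum: 'q' appears 5 times


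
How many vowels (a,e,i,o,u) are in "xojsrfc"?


Input string: 'xojsrfc'
Operation: count vowels (a, e, i, o, u)
Scan: s[0]='x', s[1]='o' (vowel), s[2]='j', s[3]='s', s[4]='r', s[5]='f', s[6]='c'
Vowels found: 1
Result: 1


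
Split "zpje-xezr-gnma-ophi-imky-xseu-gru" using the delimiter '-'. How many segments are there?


Input string: 'zpje-xezr-gnma-ophi-imky-xseu-gru'
Delimiter: '-'
Split result: 'zpje', 'xezr', 'gnma', 'ophi', 'imky', 'xseu', 'gru'
Number of parts: 7


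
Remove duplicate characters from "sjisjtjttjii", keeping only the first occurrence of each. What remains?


Input: 'sjisjtjttjii'
Operation: keep first occurrence of each character
Scan: s[0]='s' new -> keep; s[1]='j' new -> keep; s[2]='i' new -> keep; s[3]='s' seen -> skip; s[4]='j' seen -> skip; s[5]='t' new -> keep; s[6]='j' seen -> skip; s[7]='t' seen -> skip; s[8]='t' seen -> skip; s[9]='j' seen -> skip; s[10]='i' seen -> skip; s[11]='i' seen -> skip
Result: sjit


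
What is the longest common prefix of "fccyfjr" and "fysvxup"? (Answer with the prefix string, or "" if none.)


String 1: 'fccyfjr'
String 2: 'fysvxup'
Compare position by position:
pos 0: 'f' vs 'f' match
pos 1: 'c' vs 'y' differ -> stop
Longest common prefix: "f" (length 1)


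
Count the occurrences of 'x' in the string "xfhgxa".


Input string: 'xfhgxa'
Target character: 'x'
Scan each position: s[0]='x', s[4]='x'
Matches found at indices: 0, 4
Total: 2


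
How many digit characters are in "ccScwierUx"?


Input string: 'ccScwierUx'
Operation: count digit characters (0-9)
Scan: 'c', 'c', 'S', 'c', 'w', 'i', 'e', 'r', 'U', 'x'
Digits found: 0
Result: 0


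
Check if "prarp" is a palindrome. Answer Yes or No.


Input string: 'prarp'
Reversed: 'prarp'
Compare pairs: s[0]='p' vs s[4]='p' (match), s[1]='r' vs s[3]='r' (match)
Palindrome: Yes
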